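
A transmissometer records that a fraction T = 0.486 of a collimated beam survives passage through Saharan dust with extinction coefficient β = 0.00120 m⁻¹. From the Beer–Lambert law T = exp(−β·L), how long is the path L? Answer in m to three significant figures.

601 m

Beer–Lambert: T = exp(−βL) ⇒ L = −ln(T)/β = −ln(0.486)/0.00120 = 0.7215/0.00120 = 601.3 m.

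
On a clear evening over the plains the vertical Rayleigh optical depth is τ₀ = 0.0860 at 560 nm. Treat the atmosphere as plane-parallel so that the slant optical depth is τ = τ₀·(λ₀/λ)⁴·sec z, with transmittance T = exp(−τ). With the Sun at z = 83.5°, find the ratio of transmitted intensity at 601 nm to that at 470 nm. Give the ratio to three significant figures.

2.61

Airmass: sec 83.5° = 8.8337.
τ(601 nm) = 0.0860 × (560/601)⁴ × 8.8337 = 0.0860 × 0.7538 × 8.8337 = 0.5727.
τ(470 nm) = 0.0860 × (560/470)⁴ × 8.8337 = 0.0860 × 2.0154 × 8.8337 = 1.5311.
T(601)/T(470) = exp(τ_B − τ_A) = exp(0.9584) = 2.6076.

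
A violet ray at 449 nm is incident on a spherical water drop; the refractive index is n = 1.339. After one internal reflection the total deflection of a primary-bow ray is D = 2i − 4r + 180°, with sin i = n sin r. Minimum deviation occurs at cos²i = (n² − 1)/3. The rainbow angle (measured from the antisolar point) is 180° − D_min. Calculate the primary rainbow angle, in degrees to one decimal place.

41.2°

cos²i = (1.79292 − 1)/3 = 0.26431; i = arccos(0.51411) = 59.062°.
sin r = sin 59.062°/1.339 = 0.64057; r = 39.834°.
D_min = 2·59.062° − 4·39.834° + 180° = 138.786°.
Rainbow angle = 180° − D_min = 41.214°.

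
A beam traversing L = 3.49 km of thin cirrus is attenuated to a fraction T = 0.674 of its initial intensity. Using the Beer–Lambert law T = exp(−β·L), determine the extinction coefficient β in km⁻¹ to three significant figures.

Beer–Lambert: T = exp(−βL) ⇒ β = −ln(T)/L = −ln(0.674)/3.49 = 0.3945/3.49 = 0.113 km⁻¹.

0.113 km⁻¹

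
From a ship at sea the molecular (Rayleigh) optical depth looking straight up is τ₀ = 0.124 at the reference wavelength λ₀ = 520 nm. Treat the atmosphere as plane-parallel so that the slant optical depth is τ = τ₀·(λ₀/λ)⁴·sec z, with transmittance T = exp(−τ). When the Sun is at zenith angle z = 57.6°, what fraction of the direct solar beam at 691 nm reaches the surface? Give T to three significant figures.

0.928

sec 57.6° = 1.8663.
τ = 0.124 × (520/691)⁴ × 1.8663 = 0.124 × 0.3207 × 1.8663 = 0.0742.
T = exp(−0.0742) = 0.9285.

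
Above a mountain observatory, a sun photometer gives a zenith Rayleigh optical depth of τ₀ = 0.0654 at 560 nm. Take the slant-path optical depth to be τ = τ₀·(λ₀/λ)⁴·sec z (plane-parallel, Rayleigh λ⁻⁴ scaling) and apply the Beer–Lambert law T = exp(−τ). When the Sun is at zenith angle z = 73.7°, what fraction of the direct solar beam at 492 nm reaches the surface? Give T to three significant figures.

sec 73.7° = 3.5629.
τ = 0.0654 × (560/492)⁴ × 3.5629 = 0.0654 × 1.6784 × 3.5629 = 0.3911.
T = exp(−0.3911) = 0.6763.

0.676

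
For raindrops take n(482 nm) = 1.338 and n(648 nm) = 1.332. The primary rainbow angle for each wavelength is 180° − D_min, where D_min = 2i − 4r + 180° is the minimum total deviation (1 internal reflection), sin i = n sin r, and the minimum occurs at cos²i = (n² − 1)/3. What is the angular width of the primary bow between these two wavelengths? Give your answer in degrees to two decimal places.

0.87°

At 482 nm (n = 1.338): cos²i = 0.26341 → i = 59.120°, r = 39.899°, D_min = 138.643°, rainbow angle = 41.357°.
At 648 nm (n = 1.332): cos²i = 0.25807 → i = 59.469°, r = 40.290°, D_min = 137.776°, rainbow angle = 42.224°.
Angular width = |41.357° − 42.224°| = 0.867°.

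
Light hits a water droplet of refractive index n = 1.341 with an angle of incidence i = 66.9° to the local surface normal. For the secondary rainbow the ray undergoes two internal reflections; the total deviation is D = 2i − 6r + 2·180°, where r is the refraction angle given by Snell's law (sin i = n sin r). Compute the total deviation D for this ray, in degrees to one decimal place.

234.0°

sin r = sin 66.9° / 1.341 = 0.9198/1.341 = 0.6859; r = 43.31°.
D = 2·66.9° − 6·43.31° + 2·180° = 133.80° − 259.85° + 360° = 233.95°.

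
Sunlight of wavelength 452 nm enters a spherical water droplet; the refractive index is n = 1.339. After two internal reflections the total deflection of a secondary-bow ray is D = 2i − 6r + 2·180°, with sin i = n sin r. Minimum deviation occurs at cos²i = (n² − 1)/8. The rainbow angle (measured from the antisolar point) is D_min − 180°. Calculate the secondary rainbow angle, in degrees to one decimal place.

cos²i = (1.79292 − 1)/8 = 0.09912; i = arccos(0.31483) = 71.650°.
sin r = sin 71.650°/1.339 = 0.70885; r = 45.141°.
D_min = 2·71.650° − 6·45.141° + 360° = 232.451°.
Rainbow angle = D_min − 180° = 52.451°.

52.5°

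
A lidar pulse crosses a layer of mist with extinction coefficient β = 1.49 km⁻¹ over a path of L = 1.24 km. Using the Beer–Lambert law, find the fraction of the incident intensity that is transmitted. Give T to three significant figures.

τ = β·L = 1.49 × 1.24 = 1.8476.
T = exp(−1.8476) = 0.1576.

0.158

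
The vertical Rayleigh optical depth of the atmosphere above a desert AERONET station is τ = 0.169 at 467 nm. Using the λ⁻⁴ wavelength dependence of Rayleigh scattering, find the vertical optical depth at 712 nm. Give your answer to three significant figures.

0.0313

τ(712 nm) = τ(467 nm) × (467/712)⁴ = 0.169 × (0.6559)⁴ = 0.169 × 0.1851 = 0.0313.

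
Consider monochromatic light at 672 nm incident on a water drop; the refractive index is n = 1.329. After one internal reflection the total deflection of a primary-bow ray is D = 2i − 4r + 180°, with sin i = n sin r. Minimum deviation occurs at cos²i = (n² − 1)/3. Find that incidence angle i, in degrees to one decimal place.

cos²i = (1.329² − 1)/3 = (1.76624 − 1)/3 = 0.25541.
cos i = 0.50538, so i = 59.643°.

59.6°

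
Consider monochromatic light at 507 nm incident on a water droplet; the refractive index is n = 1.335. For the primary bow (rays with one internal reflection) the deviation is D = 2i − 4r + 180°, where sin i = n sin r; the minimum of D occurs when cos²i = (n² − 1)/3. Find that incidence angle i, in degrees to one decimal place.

cos²i = (1.335² − 1)/3 = (1.78222 − 1)/3 = 0.26074.
cos i = 0.51063, so i = 59.294°.

59.3°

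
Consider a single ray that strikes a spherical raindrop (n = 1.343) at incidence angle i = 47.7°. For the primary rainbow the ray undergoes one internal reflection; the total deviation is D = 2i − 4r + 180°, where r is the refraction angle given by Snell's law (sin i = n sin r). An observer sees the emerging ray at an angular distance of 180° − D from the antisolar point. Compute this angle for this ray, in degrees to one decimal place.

sin r = sin 47.7° / 1.343 = 0.7396/1.343 = 0.5507; r = 33.42°.
D = 2·47.7° − 4·33.42° + 180° = 95.40° − 133.67° + 180° = 141.73°.
Angle from antisolar point = 180° − D = 38.27°.

38.3°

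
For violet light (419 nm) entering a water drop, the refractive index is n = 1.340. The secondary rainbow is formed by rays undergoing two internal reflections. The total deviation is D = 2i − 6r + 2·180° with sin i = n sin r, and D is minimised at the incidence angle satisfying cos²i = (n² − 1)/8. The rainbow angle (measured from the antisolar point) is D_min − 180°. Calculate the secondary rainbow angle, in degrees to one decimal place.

cos²i = (1.79560 − 1)/8 = 0.09945; i = arccos(0.31536) = 71.618°.
sin r = sin 71.618°/1.340 = 0.70819; r = 45.088°.
D_min = 2·71.618° − 6·45.088° + 360° = 232.709°.
Rainbow angle = D_min − 180° = 52.709°.

52.7°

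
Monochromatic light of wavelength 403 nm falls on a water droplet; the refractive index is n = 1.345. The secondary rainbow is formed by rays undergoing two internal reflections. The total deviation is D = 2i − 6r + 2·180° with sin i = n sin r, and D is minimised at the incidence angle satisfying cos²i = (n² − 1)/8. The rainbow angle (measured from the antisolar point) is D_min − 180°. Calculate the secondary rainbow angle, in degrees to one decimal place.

54.0°

cos²i = (1.80902 − 1)/8 = 0.10113; i = arccos(0.31801) = 71.458°.
sin r = sin 71.458°/1.345 = 0.70490; r = 44.821°.
D_min = 2·71.458° − 6·44.821° + 360° = 233.987°.
Rainbow angle = D_min − 180° = 53.987°.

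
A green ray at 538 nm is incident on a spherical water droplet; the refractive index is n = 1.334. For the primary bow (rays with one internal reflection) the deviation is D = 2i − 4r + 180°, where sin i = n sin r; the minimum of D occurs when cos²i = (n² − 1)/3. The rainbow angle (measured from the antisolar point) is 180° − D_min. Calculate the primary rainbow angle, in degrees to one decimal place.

cos²i = (1.77956 − 1)/3 = 0.25985; i = arccos(0.50976) = 59.352°.
sin r = sin 59.352°/1.334 = 0.64492; r = 40.159°.
D_min = 2·59.352° − 4·40.159° + 180° = 138.067°.
Rainbow angle = 180° − D_min = 41.933°.

41.9°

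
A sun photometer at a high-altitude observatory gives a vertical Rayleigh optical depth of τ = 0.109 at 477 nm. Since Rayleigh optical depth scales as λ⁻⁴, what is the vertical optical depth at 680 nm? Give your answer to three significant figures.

τ(680 nm) = τ(477 nm) × (477/680)⁴ = 0.109 × (0.7015)⁴ = 0.109 × 0.2421 = 0.0264.

0.0264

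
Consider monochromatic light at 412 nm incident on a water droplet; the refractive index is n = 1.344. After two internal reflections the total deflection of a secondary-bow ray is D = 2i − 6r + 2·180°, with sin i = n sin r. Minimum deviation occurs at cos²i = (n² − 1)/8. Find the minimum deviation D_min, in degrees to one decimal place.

233.7°

cos²i = (1.80634 − 1)/8 = 0.10079; i = arccos(0.31748) = 71.490°.
sin r = sin 71.490°/1.344 = 0.70555; r = 44.874°.
D_min = 2·71.490° − 6·44.874° + 360° = 233.733°.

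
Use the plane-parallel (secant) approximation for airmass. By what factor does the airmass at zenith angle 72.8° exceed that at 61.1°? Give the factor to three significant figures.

1.63

X(72.8°)/X(61.1°) = sec 72.8° / sec 61.1° = cos 61.1° / cos 72.8° = 0.4833/0.2957 = 1.6343.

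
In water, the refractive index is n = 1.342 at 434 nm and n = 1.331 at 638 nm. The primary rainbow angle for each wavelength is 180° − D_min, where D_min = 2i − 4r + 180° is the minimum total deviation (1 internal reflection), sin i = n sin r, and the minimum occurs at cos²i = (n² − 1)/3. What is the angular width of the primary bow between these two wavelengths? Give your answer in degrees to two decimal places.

At 434 nm (n = 1.342): cos²i = 0.26699 → i = 58.888°, r = 39.641°, D_min = 139.213°, rainbow angle = 40.787°.
At 638 nm (n = 1.331): cos²i = 0.25719 → i = 59.527°, r = 40.356°, D_min = 137.630°, rainbow angle = 42.370°.
Angular width = |40.787° − 42.370°| = 1.583°.

1.58°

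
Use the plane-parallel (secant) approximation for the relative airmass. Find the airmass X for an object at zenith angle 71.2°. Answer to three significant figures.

X = sec z = 1/cos 71.2° = 1/0.3223 = 3.1030.

3.10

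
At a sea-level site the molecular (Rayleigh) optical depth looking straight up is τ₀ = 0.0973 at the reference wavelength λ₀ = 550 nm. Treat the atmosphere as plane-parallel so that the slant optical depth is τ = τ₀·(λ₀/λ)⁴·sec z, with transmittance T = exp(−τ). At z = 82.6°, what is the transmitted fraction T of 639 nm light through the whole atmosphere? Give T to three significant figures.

sec 82.6° = 7.7642.
τ = 0.0973 × (550/639)⁴ × 7.7642 = 0.0973 × 0.5488 × 7.7642 = 0.4146.
T = exp(−0.4146) = 0.6606.

0.661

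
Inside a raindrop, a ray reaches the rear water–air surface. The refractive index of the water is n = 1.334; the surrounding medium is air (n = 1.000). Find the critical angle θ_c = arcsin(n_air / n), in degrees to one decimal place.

48.6°

sin θ_c = n_air / n = 1.000 / 1.334 = 0.7496.
θ_c = arcsin(0.7496) = 48.56°.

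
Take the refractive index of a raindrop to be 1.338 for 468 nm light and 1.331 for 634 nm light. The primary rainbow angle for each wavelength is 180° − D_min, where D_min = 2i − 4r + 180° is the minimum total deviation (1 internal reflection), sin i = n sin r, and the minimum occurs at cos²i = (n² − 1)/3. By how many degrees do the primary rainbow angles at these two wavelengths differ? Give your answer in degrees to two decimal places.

1.01°

At 468 nm (n = 1.338): cos²i = 0.26341 → i = 59.120°, r = 39.899°, D_min = 138.643°, rainbow angle = 41.357°.
At 634 nm (n = 1.331): cos²i = 0.25719 → i = 59.527°, r = 40.356°, D_min = 137.630°, rainbow angle = 42.370°.
Angular width = |41.357° − 42.370°| = 1.013°.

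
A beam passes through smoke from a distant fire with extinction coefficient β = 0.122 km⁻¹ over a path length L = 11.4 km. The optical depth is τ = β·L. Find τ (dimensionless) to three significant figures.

1.39

τ = β·L = 0.122 × 11.4 = 1.3908.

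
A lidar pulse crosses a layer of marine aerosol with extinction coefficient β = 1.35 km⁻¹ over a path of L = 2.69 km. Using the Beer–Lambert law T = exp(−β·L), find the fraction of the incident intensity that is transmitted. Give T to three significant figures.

0.0265

τ = β·L = 1.35 × 2.69 = 3.6315.
T = exp(−3.6315) = 0.0265.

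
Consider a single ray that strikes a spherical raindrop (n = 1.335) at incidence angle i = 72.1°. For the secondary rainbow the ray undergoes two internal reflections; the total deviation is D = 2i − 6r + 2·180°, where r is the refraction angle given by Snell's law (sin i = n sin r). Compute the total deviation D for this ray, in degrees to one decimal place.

231.4°

sin r = sin 72.1° / 1.335 = 0.9516/1.335 = 0.7128; r = 45.46°.
D = 2·72.1° − 6·45.46° + 2·180° = 144.20° − 272.78° + 360° = 231.42°.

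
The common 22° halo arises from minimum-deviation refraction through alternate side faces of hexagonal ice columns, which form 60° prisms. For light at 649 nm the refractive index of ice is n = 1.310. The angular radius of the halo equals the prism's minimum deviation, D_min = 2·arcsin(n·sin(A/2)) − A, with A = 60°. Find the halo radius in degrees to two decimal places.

21.84°

n·sin(A/2) = 1.310 × sin 30° = 1.310 × 0.5000 = 0.6550.
D_min = 2·arcsin(0.6550) − 60° = 2 × 40.920° − 60° = 21.839°.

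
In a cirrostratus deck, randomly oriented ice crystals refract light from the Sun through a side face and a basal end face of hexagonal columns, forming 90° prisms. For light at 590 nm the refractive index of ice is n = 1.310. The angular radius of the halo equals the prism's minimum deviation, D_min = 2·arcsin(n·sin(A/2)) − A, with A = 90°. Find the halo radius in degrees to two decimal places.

n·sin(A/2) = 1.310 × sin 45° = 1.310 × 0.7071 = 0.9263.
D_min = 2·arcsin(0.9263) − 90° = 2 × 67.867° − 90° = 45.733°.

45.73°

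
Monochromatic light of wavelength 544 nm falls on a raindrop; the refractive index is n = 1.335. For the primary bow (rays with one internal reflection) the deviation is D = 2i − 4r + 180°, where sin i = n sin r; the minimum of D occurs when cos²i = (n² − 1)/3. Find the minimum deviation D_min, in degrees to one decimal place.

138.2°

cos²i = (1.78222 − 1)/3 = 0.26074; i = arccos(0.51063) = 59.294°.
sin r = sin 59.294°/1.335 = 0.64405; r = 40.094°.
D_min = 2·59.294° − 4·40.094° + 180° = 138.212°.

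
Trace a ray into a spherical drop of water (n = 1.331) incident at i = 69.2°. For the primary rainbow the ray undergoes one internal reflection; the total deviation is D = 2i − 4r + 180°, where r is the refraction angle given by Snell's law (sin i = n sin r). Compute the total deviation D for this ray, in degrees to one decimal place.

139.9°

sin r = sin 69.2° / 1.331 = 0.9348/1.331 = 0.7023; r = 44.62°.
D = 2·69.2° − 4·44.62° + 180° = 138.40° − 178.46° + 180° = 139.94°.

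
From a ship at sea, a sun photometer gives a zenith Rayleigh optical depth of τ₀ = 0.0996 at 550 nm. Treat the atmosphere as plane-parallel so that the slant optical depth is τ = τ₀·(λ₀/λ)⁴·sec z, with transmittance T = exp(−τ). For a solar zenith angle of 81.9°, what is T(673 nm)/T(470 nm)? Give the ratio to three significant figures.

2.75

Airmass: sec 81.9° = 7.0972.
τ(673 nm) = 0.0996 × (550/673)⁴ × 7.0972 = 0.0996 × 0.4461 × 7.0972 = 0.3153.
τ(470 nm) = 0.0996 × (550/470)⁴ × 7.0972 = 0.0996 × 1.8753 × 7.0972 = 1.3256.
T(673)/T(470) = exp(τ_B − τ_A) = exp(1.0103) = 2.7463.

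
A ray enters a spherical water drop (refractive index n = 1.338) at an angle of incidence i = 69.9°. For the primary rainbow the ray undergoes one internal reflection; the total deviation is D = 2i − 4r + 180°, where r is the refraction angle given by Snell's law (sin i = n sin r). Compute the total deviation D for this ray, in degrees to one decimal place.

141.5°

sin r = sin 69.9° / 1.338 = 0.9391/1.338 = 0.7019; r = 44.58°.
D = 2·69.9° − 4·44.58° + 180° = 139.80° − 178.31° + 180° = 141.49°.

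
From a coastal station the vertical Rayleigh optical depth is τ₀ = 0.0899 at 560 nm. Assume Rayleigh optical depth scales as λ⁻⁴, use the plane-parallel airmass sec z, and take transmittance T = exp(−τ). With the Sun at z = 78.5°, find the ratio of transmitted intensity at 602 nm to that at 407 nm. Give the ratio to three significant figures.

Airmass: sec 78.5° = 5.0159.
τ(602 nm) = 0.0899 × (560/602)⁴ × 5.0159 = 0.0899 × 0.7488 × 5.0159 = 0.3377.
τ(407 nm) = 0.0899 × (560/407)⁴ × 5.0159 = 0.0899 × 3.5841 × 5.0159 = 1.6161.
T(602)/T(407) = exp(τ_B − τ_A) = exp(1.2785) = 3.5912.

3.59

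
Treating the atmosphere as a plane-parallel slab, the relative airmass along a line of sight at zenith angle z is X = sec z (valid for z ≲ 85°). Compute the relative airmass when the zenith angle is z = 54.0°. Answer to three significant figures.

X = sec z = 1/cos 54.0° = 1/0.5878 = 1.7013.

1.70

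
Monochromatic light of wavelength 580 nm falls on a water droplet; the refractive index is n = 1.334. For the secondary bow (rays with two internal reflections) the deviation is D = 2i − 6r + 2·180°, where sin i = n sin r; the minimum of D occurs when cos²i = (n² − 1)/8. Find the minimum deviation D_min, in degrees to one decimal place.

cos²i = (1.77956 − 1)/8 = 0.09744; i = arccos(0.31216) = 71.810°.
sin r = sin 71.810°/1.334 = 0.71217; r = 45.411°.
D_min = 2·71.810° − 6·45.411° + 360° = 231.153°.

231.2°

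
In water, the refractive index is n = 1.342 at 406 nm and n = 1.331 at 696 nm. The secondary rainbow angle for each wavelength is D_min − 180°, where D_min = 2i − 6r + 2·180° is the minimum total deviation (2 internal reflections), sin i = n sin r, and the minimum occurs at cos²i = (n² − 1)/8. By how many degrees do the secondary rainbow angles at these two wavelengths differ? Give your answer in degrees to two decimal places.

2.86°

At 406 nm (n = 1.342): cos²i = 0.10012 → i = 71.554°, r = 44.981°, D_min = 233.222°, rainbow angle = 53.222°.
At 696 nm (n = 1.331): cos²i = 0.09645 → i = 71.907°, r = 45.575°, D_min = 230.365°, rainbow angle = 50.365°.
Angular width = |53.222° − 50.365°| = 2.857°.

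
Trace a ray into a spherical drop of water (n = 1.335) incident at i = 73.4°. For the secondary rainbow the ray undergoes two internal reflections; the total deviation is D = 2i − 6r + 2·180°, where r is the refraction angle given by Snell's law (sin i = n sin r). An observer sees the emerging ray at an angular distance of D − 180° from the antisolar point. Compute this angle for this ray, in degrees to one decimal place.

sin r = sin 73.4° / 1.335 = 0.9583/1.335 = 0.7178; r = 45.88°.
D = 2·73.4° − 6·45.88° + 2·180° = 146.80° − 275.26° + 360° = 231.54°.
Angle from antisolar point = D − 180° = 51.54°.

51.5°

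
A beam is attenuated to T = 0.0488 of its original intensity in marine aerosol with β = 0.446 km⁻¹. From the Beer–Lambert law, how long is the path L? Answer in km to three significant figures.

6.77 km

Beer–Lambert: T = exp(−βL) ⇒ L = −ln(T)/β = −ln(0.0488)/0.446 = 3.0200/0.446 = 6.771 km.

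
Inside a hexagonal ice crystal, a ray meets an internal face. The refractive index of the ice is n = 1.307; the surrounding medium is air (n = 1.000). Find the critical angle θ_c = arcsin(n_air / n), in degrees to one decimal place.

sin θ_c = n_air / n = 1.000 / 1.307 = 0.7651.
θ_c = arcsin(0.7651) = 49.92°.

49.9°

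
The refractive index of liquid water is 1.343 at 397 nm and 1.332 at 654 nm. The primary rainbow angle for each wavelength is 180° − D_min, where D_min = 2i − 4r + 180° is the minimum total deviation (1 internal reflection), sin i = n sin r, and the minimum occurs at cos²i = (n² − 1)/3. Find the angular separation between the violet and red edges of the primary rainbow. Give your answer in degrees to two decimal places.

1.58°

At 397 nm (n = 1.343): cos²i = 0.26788 → i = 58.830°, r = 39.577°, D_min = 139.354°, rainbow angle = 40.646°.
At 654 nm (n = 1.332): cos²i = 0.25807 → i = 59.469°, r = 40.290°, D_min = 137.776°, rainbow angle = 42.224°.
Angular width = |40.646° − 42.224°| = 1.578°.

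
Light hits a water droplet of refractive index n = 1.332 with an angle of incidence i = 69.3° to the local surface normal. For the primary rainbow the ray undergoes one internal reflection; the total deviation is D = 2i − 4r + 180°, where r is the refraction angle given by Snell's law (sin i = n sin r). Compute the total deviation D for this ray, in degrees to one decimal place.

sin r = sin 69.3° / 1.332 = 0.9354/1.332 = 0.7023; r = 44.61°.
D = 2·69.3° − 4·44.61° + 180° = 138.60° − 178.44° + 180° = 140.16°.

140.2°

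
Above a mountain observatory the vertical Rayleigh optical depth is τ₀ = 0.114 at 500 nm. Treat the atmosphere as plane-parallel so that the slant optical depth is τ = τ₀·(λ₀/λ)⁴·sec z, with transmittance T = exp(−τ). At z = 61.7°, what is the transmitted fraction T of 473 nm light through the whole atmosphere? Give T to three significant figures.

0.741

sec 61.7° = 2.1093.
τ = 0.114 × (500/473)⁴ × 2.1093 = 0.114 × 1.2486 × 2.1093 = 0.3002.
T = exp(−0.3002) = 0.7406.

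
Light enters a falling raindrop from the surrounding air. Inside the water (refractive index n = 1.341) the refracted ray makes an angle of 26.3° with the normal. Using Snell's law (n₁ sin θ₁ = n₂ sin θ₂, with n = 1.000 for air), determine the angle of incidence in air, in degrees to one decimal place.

36.5°

Snell: sin θ_i = n · sin θ_r = 1.341 × sin 26.3° = 1.341 × 0.4431 = 0.5942.
θ_i = arcsin(0.5942) = 36.45°.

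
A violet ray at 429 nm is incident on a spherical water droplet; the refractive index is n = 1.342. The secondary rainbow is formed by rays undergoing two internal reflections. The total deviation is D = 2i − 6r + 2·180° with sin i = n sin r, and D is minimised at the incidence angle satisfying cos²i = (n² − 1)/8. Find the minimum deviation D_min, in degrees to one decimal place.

233.2°

cos²i = (1.80096 − 1)/8 = 0.10012; i = arccos(0.31642) = 71.554°.
sin r = sin 71.554°/1.342 = 0.70687; r = 44.981°.
D_min = 2·71.554° − 6·44.981° + 360° = 233.222°.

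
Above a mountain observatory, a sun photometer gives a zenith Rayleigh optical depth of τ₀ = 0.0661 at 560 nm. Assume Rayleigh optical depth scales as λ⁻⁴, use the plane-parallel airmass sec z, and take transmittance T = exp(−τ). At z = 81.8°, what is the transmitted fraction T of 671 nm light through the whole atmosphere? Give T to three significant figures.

0.799

sec 81.8° = 7.0112.
τ = 0.0661 × (560/671)⁴ × 7.0112 = 0.0661 × 0.4851 × 7.0112 = 0.2248.
T = exp(−0.2248) = 0.7987.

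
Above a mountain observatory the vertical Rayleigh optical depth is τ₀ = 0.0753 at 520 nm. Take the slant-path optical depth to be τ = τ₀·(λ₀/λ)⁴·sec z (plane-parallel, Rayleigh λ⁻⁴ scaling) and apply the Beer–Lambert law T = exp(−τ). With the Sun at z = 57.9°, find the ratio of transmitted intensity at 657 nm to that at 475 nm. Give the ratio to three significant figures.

1.16

Airmass: sec 57.9° = 1.8818.
τ(657 nm) = 0.0753 × (520/657)⁴ × 1.8818 = 0.0753 × 0.3924 × 1.8818 = 0.0556.
τ(475 nm) = 0.0753 × (520/475)⁴ × 1.8818 = 0.0753 × 1.4363 × 1.8818 = 0.2035.
T(657)/T(475) = exp(τ_B − τ_A) = exp(0.1479) = 1.1594.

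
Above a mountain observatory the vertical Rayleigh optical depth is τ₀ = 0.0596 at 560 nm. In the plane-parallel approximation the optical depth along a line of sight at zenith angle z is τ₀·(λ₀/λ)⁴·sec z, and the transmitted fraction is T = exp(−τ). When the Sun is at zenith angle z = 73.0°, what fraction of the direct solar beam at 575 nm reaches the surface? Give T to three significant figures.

0.832

sec 73.0° = 3.4203.
τ = 0.0596 × (560/575)⁴ × 3.4203 = 0.0596 × 0.8997 × 3.4203 = 0.1834.
T = exp(−0.1834) = 0.8324.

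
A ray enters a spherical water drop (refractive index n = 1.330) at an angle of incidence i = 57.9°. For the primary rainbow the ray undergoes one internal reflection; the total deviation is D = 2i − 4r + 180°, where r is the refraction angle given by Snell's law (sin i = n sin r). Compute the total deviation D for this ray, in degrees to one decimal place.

137.5°

sin r = sin 57.9° / 1.330 = 0.8471/1.330 = 0.6369; r = 39.56°.
D = 2·57.9° − 4·39.56° + 180° = 115.80° − 158.25° + 180° = 137.55°.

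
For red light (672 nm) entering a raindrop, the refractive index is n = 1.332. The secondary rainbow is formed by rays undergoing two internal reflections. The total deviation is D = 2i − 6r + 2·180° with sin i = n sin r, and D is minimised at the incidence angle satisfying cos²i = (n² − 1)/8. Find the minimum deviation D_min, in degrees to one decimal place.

cos²i = (1.77422 − 1)/8 = 0.09678; i = arccos(0.31109) = 71.875°.
sin r = sin 71.875°/1.332 = 0.71350; r = 45.520°.
D_min = 2·71.875° − 6·45.520° + 360° = 230.628°.

230.6°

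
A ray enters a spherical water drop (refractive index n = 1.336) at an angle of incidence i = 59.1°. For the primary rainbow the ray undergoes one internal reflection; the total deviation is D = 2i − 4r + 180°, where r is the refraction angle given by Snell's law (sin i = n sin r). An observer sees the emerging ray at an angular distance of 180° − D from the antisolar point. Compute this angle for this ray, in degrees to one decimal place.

41.6°

sin r = sin 59.1° / 1.336 = 0.8581/1.336 = 0.6423; r = 39.96°.
D = 2·59.1° − 4·39.96° + 180° = 118.20° − 159.84° + 180° = 138.36°.
Angle from antisolar point = 180° − D = 41.64°.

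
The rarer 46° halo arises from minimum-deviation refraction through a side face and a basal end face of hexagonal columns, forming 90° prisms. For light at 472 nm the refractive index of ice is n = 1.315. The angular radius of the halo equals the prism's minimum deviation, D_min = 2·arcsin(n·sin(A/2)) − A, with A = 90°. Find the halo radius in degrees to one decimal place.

n·sin(A/2) = 1.315 × sin 45° = 1.315 × 0.7071 = 0.9298.
D_min = 2·arcsin(0.9298) − 90° = 2 × 68.411° − 90° = 46.821°.

46.8°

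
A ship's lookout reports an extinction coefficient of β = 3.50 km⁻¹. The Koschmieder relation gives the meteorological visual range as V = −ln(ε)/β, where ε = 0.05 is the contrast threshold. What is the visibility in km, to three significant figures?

0.856 km

V = −ln(0.05) / 3.50 = 2.996 / 3.50 = 0.8559 km.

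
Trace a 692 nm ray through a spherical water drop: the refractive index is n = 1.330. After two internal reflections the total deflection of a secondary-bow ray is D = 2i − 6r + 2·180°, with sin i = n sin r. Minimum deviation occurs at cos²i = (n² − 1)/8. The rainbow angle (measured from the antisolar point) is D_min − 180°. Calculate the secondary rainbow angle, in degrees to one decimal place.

cos²i = (1.76890 − 1)/8 = 0.09611; i = arccos(0.31002) = 71.940°.
sin r = sin 71.940°/1.330 = 0.71483; r = 45.630°.
D_min = 2·71.940° − 6·45.630° + 360° = 230.101°.
Rainbow angle = D_min − 180° = 50.101°.

50.1°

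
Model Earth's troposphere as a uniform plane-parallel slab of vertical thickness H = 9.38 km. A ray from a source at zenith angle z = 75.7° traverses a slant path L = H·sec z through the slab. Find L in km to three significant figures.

38.0 km

sec z = 1/cos 75.7° = 4.0486.
L = 9.38 × 4.0486 = 37.976 km.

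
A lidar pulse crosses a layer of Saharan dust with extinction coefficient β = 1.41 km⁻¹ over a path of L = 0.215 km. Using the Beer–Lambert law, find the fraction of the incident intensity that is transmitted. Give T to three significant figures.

τ = β·L = 1.41 × 0.215 = 0.3031.
T = exp(−0.3031) = 0.7385.

0.738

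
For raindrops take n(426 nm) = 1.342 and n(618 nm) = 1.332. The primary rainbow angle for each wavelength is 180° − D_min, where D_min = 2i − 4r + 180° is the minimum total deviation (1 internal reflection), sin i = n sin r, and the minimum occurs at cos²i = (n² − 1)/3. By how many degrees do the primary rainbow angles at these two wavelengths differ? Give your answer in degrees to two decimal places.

At 426 nm (n = 1.342): cos²i = 0.26699 → i = 58.888°, r = 39.641°, D_min = 139.213°, rainbow angle = 40.787°.
At 618 nm (n = 1.332): cos²i = 0.25807 → i = 59.469°, r = 40.290°, D_min = 137.776°, rainbow angle = 42.224°.
Angular width = |40.787° − 42.224°| = 1.437°.

1.44°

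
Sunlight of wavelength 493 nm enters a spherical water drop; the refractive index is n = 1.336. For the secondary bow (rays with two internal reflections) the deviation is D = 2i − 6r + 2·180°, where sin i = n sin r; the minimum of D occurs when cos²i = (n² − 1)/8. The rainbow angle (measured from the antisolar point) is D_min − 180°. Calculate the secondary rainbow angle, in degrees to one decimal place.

51.7°

cos²i = (1.78490 − 1)/8 = 0.09811; i = arccos(0.31323) = 71.746°.
sin r = sin 71.746°/1.336 = 0.71084; r = 45.303°.
D_min = 2·71.746° − 6·45.303° + 360° = 231.674°.
Rainbow angle = D_min − 180° = 51.674°.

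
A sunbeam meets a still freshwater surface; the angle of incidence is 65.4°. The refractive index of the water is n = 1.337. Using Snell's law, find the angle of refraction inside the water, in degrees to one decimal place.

Snell: sin θ_r = sin θ_i / n = sin 65.4° / 1.337 = 0.9092 / 1.337 = 0.6801.
θ_r = arcsin(0.6801) = 42.85°.

42.8°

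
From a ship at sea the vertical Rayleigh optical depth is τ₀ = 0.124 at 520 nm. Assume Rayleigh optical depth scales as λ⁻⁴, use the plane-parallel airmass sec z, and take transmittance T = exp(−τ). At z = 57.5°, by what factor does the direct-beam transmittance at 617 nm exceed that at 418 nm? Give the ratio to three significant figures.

1.55

Airmass: sec 57.5° = 1.8612.
τ(617 nm) = 0.124 × (520/617)⁴ × 1.8612 = 0.124 × 0.5045 × 1.8612 = 0.1164.
τ(418 nm) = 0.124 × (520/418)⁴ × 1.8612 = 0.124 × 2.3950 × 1.8612 = 0.5527.
T(617)/T(418) = exp(τ_B − τ_A) = exp(0.4363) = 1.5470.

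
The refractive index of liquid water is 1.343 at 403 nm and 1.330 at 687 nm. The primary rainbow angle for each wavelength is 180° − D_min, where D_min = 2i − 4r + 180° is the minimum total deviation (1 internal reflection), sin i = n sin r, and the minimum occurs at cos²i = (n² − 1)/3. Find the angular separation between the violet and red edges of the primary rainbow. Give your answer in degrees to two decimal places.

1.87°

At 403 nm (n = 1.343): cos²i = 0.26788 → i = 58.830°, r = 39.577°, D_min = 139.354°, rainbow angle = 40.646°.
At 687 nm (n = 1.330): cos²i = 0.25630 → i = 59.585°, r = 40.422°, D_min = 137.484°, rainbow angle = 42.516°.
Angular width = |40.646° − 42.516°| = 1.871°.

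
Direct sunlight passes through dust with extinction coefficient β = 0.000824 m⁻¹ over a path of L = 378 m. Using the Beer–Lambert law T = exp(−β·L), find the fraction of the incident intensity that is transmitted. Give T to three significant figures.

0.732

τ = β·L = 0.000824 × 378 = 0.3115.
T = exp(−0.3115) = 0.7324.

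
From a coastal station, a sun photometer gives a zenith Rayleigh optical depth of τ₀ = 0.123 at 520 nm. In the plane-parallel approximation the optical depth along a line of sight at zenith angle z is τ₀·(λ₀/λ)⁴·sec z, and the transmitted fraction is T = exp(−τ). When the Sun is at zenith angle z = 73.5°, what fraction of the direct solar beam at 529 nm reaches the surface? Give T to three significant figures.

0.667

sec 73.5° = 3.5209.
τ = 0.123 × (520/529)⁴ × 3.5209 = 0.123 × 0.9337 × 3.5209 = 0.4043.
T = exp(−0.4043) = 0.6674.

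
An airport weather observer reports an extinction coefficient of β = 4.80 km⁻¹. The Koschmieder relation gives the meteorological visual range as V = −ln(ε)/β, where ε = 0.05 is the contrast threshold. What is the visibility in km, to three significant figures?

V = −ln(0.05) / 4.80 = 2.996 / 4.80 = 0.6241 km.

0.624 km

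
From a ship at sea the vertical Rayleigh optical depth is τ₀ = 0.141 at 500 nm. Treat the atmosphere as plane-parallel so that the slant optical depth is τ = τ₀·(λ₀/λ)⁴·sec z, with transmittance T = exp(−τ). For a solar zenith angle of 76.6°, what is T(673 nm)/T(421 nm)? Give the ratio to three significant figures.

Airmass: sec 76.6° = 4.3150.
τ(673 nm) = 0.141 × (500/673)⁴ × 4.3150 = 0.141 × 0.3047 × 4.3150 = 0.1854.
τ(421 nm) = 0.141 × (500/421)⁴ × 4.3150 = 0.141 × 1.9895 × 4.3150 = 1.2105.
T(673)/T(421) = exp(τ_B − τ_A) = exp(1.0251) = 2.7874.

2.79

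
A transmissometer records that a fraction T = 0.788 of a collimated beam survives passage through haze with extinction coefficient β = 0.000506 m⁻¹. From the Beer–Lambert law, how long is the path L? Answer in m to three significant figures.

Beer–Lambert: T = exp(−βL) ⇒ L = −ln(T)/β = −ln(0.788)/0.000506 = 0.2383/0.000506 = 470.9 m.

471 m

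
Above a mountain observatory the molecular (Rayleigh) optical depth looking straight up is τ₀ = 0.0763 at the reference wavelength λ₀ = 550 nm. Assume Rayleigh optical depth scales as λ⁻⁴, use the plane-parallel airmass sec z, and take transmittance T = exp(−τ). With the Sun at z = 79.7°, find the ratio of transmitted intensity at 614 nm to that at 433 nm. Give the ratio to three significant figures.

Airmass: sec 79.7° = 5.5928.
τ(614 nm) = 0.0763 × (550/614)⁴ × 5.5928 = 0.0763 × 0.6438 × 5.5928 = 0.2747.
τ(433 nm) = 0.0763 × (550/433)⁴ × 5.5928 = 0.0763 × 2.6031 × 5.5928 = 1.1108.
T(614)/T(433) = exp(τ_B − τ_A) = exp(0.8361) = 2.3073.

2.31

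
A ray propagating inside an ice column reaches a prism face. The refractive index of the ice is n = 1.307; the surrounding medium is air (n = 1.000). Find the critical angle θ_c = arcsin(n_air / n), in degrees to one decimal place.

sin θ_c = n_air / n = 1.000 / 1.307 = 0.7651.
θ_c = arcsin(0.7651) = 49.92°.

49.9°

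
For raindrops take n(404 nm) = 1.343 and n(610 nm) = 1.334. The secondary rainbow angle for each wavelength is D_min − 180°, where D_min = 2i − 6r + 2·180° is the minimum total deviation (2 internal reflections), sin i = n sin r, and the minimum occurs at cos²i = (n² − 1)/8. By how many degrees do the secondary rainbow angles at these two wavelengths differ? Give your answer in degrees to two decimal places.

At 404 nm (n = 1.343): cos²i = 0.10046 → i = 71.522°, r = 44.928°, D_min = 233.478°, rainbow angle = 53.478°.
At 610 nm (n = 1.334): cos²i = 0.09744 → i = 71.810°, r = 45.411°, D_min = 231.153°, rainbow angle = 51.153°.
Angular width = |53.478° − 51.153°| = 2.325°.

2.33°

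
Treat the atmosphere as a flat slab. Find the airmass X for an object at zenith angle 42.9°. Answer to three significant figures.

X = sec z = 1/cos 42.9° = 1/0.7325 = 1.3651.

1.37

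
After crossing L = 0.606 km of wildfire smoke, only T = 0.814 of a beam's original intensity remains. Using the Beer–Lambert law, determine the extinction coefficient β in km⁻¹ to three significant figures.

Beer–Lambert: T = exp(−βL) ⇒ β = −ln(T)/L = −ln(0.814)/0.606 = 0.2058/0.606 = 0.3396 km⁻¹.

0.340 km⁻¹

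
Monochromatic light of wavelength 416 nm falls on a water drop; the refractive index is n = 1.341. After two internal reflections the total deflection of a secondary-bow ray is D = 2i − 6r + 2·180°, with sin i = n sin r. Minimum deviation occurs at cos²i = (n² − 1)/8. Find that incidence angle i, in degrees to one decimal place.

cos²i = (1.341² − 1)/8 = (1.79828 − 1)/8 = 0.09979.
cos i = 0.31589, so i = 71.586°.

71.6°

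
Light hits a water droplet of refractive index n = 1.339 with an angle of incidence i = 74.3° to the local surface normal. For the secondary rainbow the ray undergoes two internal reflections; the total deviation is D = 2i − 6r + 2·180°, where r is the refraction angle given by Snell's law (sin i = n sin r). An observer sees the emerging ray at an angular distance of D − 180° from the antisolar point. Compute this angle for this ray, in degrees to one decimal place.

52.8°

sin r = sin 74.3° / 1.339 = 0.9627/1.339 = 0.7190; r = 45.97°.
D = 2·74.3° − 6·45.97° + 2·180° = 148.60° − 275.81° + 360° = 232.79°.
Angle from antisolar point = D − 180° = 52.79°.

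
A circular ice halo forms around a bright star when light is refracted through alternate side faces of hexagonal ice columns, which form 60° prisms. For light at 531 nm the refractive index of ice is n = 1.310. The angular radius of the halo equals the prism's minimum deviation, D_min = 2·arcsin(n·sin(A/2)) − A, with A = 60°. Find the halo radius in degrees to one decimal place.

21.8°

n·sin(A/2) = 1.310 × sin 30° = 1.310 × 0.5000 = 0.6550.
D_min = 2·arcsin(0.6550) − 60° = 2 × 40.920° − 60° = 21.839°.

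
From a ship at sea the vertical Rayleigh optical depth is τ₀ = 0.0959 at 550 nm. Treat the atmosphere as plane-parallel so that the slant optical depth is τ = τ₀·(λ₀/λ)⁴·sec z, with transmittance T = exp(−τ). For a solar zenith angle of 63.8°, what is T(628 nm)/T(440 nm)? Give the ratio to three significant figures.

1.50

Airmass: sec 63.8° = 2.2650.
τ(628 nm) = 0.0959 × (550/628)⁴ × 2.2650 = 0.0959 × 0.5883 × 2.2650 = 0.1278.
τ(440 nm) = 0.0959 × (550/440)⁴ × 2.2650 = 0.0959 × 2.4414 × 2.2650 = 0.5303.
T(628)/T(440) = exp(τ_B − τ_A) = exp(0.4025) = 1.4956.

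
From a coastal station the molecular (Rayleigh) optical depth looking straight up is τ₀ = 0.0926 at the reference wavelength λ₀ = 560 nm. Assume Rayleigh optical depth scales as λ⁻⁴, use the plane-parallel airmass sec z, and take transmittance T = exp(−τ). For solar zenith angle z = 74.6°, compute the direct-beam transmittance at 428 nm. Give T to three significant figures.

sec 74.6° = 3.7657.
τ = 0.0926 × (560/428)⁴ × 3.7657 = 0.0926 × 2.9307 × 3.7657 = 1.0220.
T = exp(−1.0220) = 0.3599.

0.360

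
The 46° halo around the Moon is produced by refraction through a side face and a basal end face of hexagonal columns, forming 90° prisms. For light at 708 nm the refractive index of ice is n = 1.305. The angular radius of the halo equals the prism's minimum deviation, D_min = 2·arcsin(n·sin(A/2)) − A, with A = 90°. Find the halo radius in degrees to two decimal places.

n·sin(A/2) = 1.305 × sin 45° = 1.305 × 0.7071 = 0.9228.
D_min = 2·arcsin(0.9228) − 90° = 2 × 67.335° − 90° = 44.670°.

44.67°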